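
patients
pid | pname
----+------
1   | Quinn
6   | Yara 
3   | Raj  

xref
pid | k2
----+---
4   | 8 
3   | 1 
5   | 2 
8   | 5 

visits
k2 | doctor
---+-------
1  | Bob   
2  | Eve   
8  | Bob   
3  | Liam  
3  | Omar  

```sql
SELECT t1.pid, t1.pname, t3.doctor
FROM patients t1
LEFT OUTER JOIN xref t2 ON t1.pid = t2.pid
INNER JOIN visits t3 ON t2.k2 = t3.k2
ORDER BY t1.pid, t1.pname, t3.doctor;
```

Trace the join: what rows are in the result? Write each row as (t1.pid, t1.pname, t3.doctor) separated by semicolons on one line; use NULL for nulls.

(3, Raj, Bob)

Evaluate left to right. First `patients t1 LEFT JOIN xref t2` on pid: 3 row(s).
Then INNER JOIN `visits t3` on k2: keep only rows whose t2.k2 appears in t3.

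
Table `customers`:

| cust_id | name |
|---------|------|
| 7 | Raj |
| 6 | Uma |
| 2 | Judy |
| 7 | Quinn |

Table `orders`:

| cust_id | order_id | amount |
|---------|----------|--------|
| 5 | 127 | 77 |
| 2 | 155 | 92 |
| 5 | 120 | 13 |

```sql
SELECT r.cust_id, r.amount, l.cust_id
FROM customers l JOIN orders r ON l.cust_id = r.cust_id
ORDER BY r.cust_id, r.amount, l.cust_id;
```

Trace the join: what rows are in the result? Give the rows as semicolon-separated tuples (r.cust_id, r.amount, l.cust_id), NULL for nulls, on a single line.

INNER JOIN keeps only pairs where the ON condition holds.
Matching on l.cust_id = r.cust_id.
Matched pairs: 1.

(2, 92, 2)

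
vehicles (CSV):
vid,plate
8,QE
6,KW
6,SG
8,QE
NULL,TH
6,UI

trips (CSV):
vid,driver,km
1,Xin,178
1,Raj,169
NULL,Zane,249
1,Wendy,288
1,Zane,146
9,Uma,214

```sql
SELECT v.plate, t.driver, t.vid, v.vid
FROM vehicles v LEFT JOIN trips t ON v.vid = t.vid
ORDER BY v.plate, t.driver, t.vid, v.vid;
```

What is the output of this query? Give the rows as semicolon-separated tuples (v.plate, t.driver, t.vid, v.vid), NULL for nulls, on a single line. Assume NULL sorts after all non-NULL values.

(KW, NULL, NULL, 6); (QE, NULL, NULL, 8); (QE, NULL, NULL, 8); (SG, NULL, NULL, 6); (TH, NULL, NULL, NULL); (UI, NULL, NULL, 6)

LEFT JOIN keeps every row from `vehicles`; unmatched rows get NULL for `trips`'s columns.
Matching on v.vid = t.vid. A NULL in a compared column never satisfies the condition.
- v row (vid=8): no match → kept, t columns NULL.
- v row (vid=6): no match → kept, t columns NULL.
- v row (vid=6): no match → kept, t columns NULL.
- v row (vid=8): no match → kept, t columns NULL.
- v row (vid=NULL): no match → kept, t columns NULL.
- v row (vid=6): no match → kept, t columns NULL.
After projecting and ordering:
v.plate | t.driver | t.vid | v.vid
KW | NULL | NULL | 6
QE | NULL | NULL | 8
QE | NULL | NULL | 8
SG | NULL | NULL | 6
TH | NULL | NULL | NULL
UI | NULL | NULL | 6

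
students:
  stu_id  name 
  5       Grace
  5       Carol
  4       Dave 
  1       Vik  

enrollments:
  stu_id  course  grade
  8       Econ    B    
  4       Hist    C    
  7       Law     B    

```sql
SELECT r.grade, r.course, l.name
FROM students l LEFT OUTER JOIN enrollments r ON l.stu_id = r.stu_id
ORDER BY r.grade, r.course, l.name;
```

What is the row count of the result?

LEFT JOIN keeps every row from `students`; unmatched rows get NULL for `enrollments`'s columns.
Matching on l.stu_id = r.stu_id.
Matched pairs: 1; unmatched l rows kept: 3.
Total: 1 matched + 3 padded = 4 rows.

4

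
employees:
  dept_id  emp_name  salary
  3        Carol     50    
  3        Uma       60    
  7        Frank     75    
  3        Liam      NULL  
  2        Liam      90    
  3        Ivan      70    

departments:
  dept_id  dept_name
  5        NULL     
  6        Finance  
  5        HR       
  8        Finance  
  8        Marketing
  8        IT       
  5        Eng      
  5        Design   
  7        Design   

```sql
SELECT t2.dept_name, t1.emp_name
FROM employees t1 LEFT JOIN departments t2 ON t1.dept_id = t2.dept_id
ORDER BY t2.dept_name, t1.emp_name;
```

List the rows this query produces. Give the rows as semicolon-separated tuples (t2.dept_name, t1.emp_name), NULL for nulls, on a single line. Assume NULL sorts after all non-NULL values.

LEFT JOIN keeps every row from `employees`; unmatched rows get NULL for `departments`'s columns.
Matching on t1.dept_id = t2.dept_id.
Matched pairs: 1; unmatched t1 rows kept: 5.

(Design, Frank); (NULL, Carol); (NULL, Ivan); (NULL, Liam); (NULL, Liam); (NULL, Uma)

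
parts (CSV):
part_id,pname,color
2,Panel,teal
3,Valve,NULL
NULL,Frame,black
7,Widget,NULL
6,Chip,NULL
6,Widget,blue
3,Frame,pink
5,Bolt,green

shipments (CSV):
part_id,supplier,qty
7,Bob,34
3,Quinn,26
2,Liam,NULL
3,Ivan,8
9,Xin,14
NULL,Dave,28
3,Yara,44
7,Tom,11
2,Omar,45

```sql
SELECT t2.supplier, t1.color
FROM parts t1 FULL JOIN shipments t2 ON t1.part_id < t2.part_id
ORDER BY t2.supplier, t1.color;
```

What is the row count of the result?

26

FULL OUTER JOIN keeps every row from both sides; unmatched rows get NULL for the other side's columns.
Matching on t1.part_id < t2.part_id. A NULL in a compared column never satisfies the condition.
Matched pairs: 22; unmatched t1 rows kept: 1; unmatched t2 rows kept: 3.
Total: 22 matched + 4 padded = 26 rows.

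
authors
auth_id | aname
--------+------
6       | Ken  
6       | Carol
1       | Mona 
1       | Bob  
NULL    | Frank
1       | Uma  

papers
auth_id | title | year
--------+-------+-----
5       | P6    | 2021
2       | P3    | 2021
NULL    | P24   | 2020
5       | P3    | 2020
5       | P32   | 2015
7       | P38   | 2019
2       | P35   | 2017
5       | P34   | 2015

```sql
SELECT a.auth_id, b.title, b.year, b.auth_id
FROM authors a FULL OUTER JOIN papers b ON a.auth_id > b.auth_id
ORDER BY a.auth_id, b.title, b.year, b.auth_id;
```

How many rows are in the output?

18

FULL OUTER JOIN keeps every row from both sides; unmatched rows get NULL for the other side's columns.
Matching on a.auth_id > b.auth_id. A NULL in a compared column never satisfies the condition.
- a (auth_id=6) pairs with 6 row(s) of b.
- a (auth_id=6) pairs with 6 row(s) of b.
- a (auth_id=1) has no partner → padded with NULL.
- a (auth_id=1) has no partner → padded with NULL.
- a (auth_id=NULL) has no partner → padded with NULL.
- a (auth_id=1) has no partner → padded with NULL.
- 2 b row(s) had no a match → kept, a columns NULL.
Total: 12 matched + 6 padded = 18 rows.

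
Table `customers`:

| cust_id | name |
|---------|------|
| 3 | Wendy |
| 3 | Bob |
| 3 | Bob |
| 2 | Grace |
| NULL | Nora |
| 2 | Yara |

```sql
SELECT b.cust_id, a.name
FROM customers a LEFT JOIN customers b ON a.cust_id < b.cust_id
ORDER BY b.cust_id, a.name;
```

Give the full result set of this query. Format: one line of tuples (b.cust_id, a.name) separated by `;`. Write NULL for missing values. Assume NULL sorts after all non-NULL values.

(3, Grace); (3, Grace); (3, Grace); (3, Yara); (3, Yara); (3, Yara); (NULL, Bob); (NULL, Bob); (NULL, Nora); (NULL, Wendy)

LEFT JOIN keeps every row from `customers a`; unmatched rows get NULL for `customers b`'s columns.
Matching on a.cust_id < b.cust_id. A NULL in a compared column never satisfies the condition.
- a row (cust_id=3): no match → kept, b columns NULL.
- a row (cust_id=3): no match → kept, b columns NULL.
- a row (cust_id=3): no match → kept, b columns NULL.
- a row (cust_id=2): matches 3 b row(s) → 3 output row(s).
- a row (cust_id=NULL): no match → kept, b columns NULL.
- a row (cust_id=2): matches 3 b row(s) → 3 output row(s).
After projecting and ordering:
b.cust_id | a.name
3 | Grace
3 | Grace
3 | Grace
3 | Yara
3 | Yara
3 | Yara
NULL | Bob
NULL | Bob
NULL | Nora
NULL | Wendy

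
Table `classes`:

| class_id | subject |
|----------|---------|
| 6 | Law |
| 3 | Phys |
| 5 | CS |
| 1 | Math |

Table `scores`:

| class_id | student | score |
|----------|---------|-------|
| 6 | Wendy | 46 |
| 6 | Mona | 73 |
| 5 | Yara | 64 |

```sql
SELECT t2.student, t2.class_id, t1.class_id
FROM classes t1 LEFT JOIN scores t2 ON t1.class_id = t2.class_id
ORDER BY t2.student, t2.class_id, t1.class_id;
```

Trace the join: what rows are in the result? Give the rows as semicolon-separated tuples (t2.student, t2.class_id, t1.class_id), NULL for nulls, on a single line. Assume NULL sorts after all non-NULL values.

(Mona, 6, 6); (Wendy, 6, 6); (Yara, 5, 5); (NULL, NULL, 1); (NULL, NULL, 3)

LEFT JOIN keeps every row from `classes`; unmatched rows get NULL for `scores`'s columns.
Matching on t1.class_id = t2.class_id.
- t1 (class_id=6) pairs with 2 row(s) of t2.
- t1 (class_id=3) has no partner → padded with NULL.
- t1 (class_id=5) pairs with 1 row(s) of t2.
- t1 (class_id=1) has no partner → padded with NULL.
After projecting and ordering:
t2.student | t2.class_id | t1.class_id
Mona | 6 | 6
Wendy | 6 | 6
Yara | 5 | 5
NULL | NULL | 1
NULL | NULL | 3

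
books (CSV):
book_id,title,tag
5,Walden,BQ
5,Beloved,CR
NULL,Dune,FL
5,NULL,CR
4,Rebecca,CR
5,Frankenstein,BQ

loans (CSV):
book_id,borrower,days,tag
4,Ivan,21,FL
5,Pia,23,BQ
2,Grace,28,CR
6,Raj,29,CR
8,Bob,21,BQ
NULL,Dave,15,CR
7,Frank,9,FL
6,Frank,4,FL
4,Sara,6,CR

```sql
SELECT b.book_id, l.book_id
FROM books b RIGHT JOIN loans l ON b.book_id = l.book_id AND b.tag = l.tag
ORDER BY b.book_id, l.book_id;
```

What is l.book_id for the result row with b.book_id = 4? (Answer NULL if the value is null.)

4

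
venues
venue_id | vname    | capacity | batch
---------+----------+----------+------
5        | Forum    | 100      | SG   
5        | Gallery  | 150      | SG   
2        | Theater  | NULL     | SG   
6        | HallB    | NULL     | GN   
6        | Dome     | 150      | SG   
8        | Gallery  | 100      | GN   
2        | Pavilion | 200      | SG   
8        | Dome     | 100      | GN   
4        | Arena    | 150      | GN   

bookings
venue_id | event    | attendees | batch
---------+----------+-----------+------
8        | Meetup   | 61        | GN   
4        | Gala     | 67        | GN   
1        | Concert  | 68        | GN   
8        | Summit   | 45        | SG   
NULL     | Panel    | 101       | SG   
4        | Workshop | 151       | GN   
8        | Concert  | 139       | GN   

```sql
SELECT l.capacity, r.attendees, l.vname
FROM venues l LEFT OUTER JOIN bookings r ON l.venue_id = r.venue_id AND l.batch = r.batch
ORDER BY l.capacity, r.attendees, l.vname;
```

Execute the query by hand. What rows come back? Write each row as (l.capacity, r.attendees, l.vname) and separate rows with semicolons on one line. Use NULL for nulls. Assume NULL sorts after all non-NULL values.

LEFT JOIN keeps every row from `venues`; unmatched rows get NULL for `bookings`'s columns.
Matching on l.venue_id = r.venue_id AND l.batch = r.batch. A NULL in a compared column never satisfies the condition.
Matched pairs: 6; unmatched l rows kept: 6.

(100, 61, Dome); (100, 61, Gallery); (100, 139, Dome); (100, 139, Gallery); (100, NULL, Forum); (150, 67, Arena); (150, 151, Arena); (150, NULL, Dome); (150, NULL, Gallery); (200, NULL, Pavilion); (NULL, NULL, HallB); (NULL, NULL, Theater)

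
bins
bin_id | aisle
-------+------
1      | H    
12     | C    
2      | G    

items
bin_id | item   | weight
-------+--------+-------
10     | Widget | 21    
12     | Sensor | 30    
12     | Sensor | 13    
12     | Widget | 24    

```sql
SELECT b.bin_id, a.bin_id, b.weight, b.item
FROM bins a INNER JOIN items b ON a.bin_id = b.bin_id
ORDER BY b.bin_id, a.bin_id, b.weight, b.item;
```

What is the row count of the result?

INNER JOIN keeps only pairs where the ON condition holds.
Matching on a.bin_id = b.bin_id.
- bin_id=1: no matching b row, dropped.
- bin_id=12: 3 matching b row(s), so 3 row(s) emitted.
- bin_id=2: no matching b row, dropped.
Total: 3 rows.

3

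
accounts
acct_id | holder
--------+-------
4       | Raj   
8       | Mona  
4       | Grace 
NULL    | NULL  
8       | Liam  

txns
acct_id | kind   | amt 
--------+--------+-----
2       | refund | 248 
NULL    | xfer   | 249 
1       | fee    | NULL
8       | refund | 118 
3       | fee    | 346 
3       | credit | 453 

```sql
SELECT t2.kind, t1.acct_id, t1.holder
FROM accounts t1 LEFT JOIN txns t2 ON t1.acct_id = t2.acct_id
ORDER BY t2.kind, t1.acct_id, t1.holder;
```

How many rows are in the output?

LEFT JOIN keeps every row from `accounts`; unmatched rows get NULL for `txns`'s columns.
Matching on t1.acct_id = t2.acct_id. A NULL in a compared column never satisfies the condition.
- acct_id=4: no t2 row matches, row kept with t2 columns NULL.
- acct_id=8: 1 matching t2 row(s), so 1 row(s) emitted.
- acct_id=4: no t2 row matches, row kept with t2 columns NULL.
- acct_id=NULL: no t2 row matches, row kept with t2 columns NULL.
- acct_id=8: 1 matching t2 row(s), so 1 row(s) emitted.
Total: 2 matched + 3 padded = 5 rows.

5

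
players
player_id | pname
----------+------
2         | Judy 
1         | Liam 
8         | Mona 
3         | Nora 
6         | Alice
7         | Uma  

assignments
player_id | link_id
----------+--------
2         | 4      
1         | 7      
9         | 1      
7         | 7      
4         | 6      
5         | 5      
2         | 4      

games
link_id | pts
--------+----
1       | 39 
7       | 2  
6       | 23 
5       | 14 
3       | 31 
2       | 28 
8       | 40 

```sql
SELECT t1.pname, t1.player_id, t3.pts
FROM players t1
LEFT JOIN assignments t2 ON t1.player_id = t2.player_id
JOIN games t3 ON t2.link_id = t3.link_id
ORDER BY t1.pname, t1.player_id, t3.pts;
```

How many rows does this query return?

2

Evaluate left to right. First `players t1 LEFT JOIN assignments t2` on player_id: 7 row(s).
Then INNER JOIN `games t3` on link_id: keep only rows whose t2.link_id appears in t3.
Result: 2 row(s).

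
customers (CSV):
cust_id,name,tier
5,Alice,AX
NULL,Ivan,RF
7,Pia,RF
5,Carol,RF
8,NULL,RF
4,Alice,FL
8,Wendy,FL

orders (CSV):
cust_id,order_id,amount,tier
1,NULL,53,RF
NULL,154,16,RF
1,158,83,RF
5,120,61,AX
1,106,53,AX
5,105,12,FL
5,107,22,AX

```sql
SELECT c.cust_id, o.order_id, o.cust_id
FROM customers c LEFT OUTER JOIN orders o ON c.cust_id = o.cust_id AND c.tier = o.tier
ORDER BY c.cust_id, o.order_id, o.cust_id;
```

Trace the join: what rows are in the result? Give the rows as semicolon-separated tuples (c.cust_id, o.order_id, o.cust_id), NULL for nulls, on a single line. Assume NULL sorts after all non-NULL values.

LEFT JOIN keeps every row from `customers`; unmatched rows get NULL for `orders`'s columns.
Matching on c.cust_id = o.cust_id AND c.tier = o.tier. A NULL in a compared column never satisfies the condition.
- c row (cust_id=5, tier=AX): matches 2 o row(s) → 2 output row(s).
- c row (cust_id=NULL, tier=RF): no match → kept, o columns NULL.
- c row (cust_id=7, tier=RF): no match → kept, o columns NULL.
- c row (cust_id=5, tier=RF): no match → kept, o columns NULL.
- c row (cust_id=8, tier=RF): no match → kept, o columns NULL.
- c row (cust_id=4, tier=FL): no match → kept, o columns NULL.
- c row (cust_id=8, tier=FL): no match → kept, o columns NULL.
After projecting and ordering:
c.cust_id | o.order_id | o.cust_id
4 | NULL | NULL
5 | 107 | 5
5 | 120 | 5
5 | NULL | NULL
7 | NULL | NULL
8 | NULL | NULL
8 | NULL | NULL
NULL | NULL | NULL

(4, NULL, NULL); (5, 107, 5); (5, 120, 5); (5, NULL, NULL); (7, NULL, NULL); (8, NULL, NULL); (8, NULL, NULL); (NULL, NULL, NULL)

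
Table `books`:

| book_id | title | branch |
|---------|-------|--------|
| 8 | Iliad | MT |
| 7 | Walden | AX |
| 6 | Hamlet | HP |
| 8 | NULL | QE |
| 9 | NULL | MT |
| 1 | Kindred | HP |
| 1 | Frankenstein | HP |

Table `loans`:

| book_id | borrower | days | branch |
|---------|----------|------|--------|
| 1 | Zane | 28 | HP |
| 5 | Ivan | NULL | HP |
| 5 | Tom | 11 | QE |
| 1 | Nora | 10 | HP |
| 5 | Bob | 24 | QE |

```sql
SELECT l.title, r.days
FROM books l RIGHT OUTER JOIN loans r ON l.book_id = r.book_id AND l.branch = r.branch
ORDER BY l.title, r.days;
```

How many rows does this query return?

7

RIGHT JOIN keeps every row from `loans`; unmatched rows get NULL for `books`'s columns.
Matching on l.book_id = r.book_id AND l.branch = r.branch.
Matched pairs: 4; unmatched r rows kept: 3.
Total: 4 matched + 3 padded = 7 rows.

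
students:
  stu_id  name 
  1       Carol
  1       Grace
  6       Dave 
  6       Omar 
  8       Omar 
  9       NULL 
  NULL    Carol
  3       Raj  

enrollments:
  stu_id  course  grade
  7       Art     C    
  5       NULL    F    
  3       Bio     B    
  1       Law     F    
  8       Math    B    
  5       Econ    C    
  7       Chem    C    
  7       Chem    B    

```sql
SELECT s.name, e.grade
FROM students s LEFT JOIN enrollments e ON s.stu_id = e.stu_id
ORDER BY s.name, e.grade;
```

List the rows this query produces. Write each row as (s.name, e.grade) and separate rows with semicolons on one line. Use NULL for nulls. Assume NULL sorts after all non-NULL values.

(Carol, F); (Carol, NULL); (Dave, NULL); (Grace, F); (Omar, B); (Omar, NULL); (Raj, B); (NULL, NULL)

LEFT JOIN keeps every row from `students`; unmatched rows get NULL for `enrollments`'s columns.
Matching on s.stu_id = e.stu_id. A NULL in a compared column never satisfies the condition.
Matched pairs: 4; unmatched s rows kept: 4.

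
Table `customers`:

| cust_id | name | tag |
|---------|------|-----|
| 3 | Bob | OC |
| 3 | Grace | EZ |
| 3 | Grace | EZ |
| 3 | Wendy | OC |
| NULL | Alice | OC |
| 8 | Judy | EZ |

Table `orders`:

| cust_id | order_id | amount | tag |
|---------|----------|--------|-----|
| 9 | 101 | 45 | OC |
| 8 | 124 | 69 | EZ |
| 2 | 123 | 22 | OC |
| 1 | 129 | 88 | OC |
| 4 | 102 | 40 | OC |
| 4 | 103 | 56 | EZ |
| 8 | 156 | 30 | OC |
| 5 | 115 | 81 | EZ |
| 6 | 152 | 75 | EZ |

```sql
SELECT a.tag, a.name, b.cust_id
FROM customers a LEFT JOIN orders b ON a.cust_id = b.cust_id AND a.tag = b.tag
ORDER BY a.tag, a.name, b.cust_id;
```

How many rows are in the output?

LEFT JOIN keeps every row from `customers`; unmatched rows get NULL for `orders`'s columns.
Matching on a.cust_id = b.cust_id AND a.tag = b.tag. A NULL in a compared column never satisfies the condition.
- a (cust_id=3, tag=OC) has no partner → padded with NULL.
- a (cust_id=3, tag=EZ) has no partner → padded with NULL.
- a (cust_id=3, tag=EZ) has no partner → padded with NULL.
- a (cust_id=3, tag=OC) has no partner → padded with NULL.
- a (cust_id=NULL, tag=OC) has no partner → padded with NULL.
- a (cust_id=8, tag=EZ) pairs with 1 row(s) of b.
Total: 1 matched + 5 padded = 6 rows.

6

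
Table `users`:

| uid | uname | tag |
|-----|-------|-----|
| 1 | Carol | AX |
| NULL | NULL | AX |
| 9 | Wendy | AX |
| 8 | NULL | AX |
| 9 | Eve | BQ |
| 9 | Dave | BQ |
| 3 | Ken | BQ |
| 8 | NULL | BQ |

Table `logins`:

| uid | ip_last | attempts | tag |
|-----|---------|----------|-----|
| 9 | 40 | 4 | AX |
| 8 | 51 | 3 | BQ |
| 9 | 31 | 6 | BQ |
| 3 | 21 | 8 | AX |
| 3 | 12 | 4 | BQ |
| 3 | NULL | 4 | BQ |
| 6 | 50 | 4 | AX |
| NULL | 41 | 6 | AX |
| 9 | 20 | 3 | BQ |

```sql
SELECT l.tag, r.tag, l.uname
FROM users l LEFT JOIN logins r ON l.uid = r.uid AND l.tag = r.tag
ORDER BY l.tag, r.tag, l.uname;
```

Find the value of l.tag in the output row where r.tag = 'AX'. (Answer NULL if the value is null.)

AX

LEFT JOIN keeps every row from `users`; unmatched rows get NULL for `logins`'s columns.
Matching on l.uid = r.uid AND l.tag = r.tag. A NULL in a compared column never satisfies the condition.
- l row (uid=1, tag=AX): no match → kept, r columns NULL.
- l row (uid=NULL, tag=AX): no match → kept, r columns NULL.
- l row (uid=9, tag=AX): matches 1 r row(s) → 1 output row(s).
- l row (uid=8, tag=AX): no match → kept, r columns NULL.
- l row (uid=9, tag=BQ): matches 2 r row(s) → 2 output row(s).
- l row (uid=9, tag=BQ): matches 2 r row(s) → 2 output row(s).
- l row (uid=3, tag=BQ): matches 2 r row(s) → 2 output row(s).
- l row (uid=8, tag=BQ): matches 1 r row(s) → 1 output row(s).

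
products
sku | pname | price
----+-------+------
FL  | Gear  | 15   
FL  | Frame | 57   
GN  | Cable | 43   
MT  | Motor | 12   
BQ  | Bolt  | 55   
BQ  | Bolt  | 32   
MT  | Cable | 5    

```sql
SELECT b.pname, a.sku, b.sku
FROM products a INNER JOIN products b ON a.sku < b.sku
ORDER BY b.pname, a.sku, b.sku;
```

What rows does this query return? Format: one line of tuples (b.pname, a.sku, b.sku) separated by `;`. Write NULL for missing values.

INNER JOIN keeps only pairs where the ON condition holds.
Matching on a.sku < b.sku.
- a[0] sku=FL → 3 match(es) in b → 3 row(s).
- a[1] sku=FL → 3 match(es) in b → 3 row(s).
- a[2] sku=GN → 2 match(es) in b → 2 row(s).
- a[3] sku=MT → no match; dropped.
- a[4] sku=BQ → 5 match(es) in b → 5 row(s).
- a[5] sku=BQ → 5 match(es) in b → 5 row(s).
- a[6] sku=MT → no match; dropped.

(Cable, BQ, GN); (Cable, BQ, GN); (Cable, BQ, MT); (Cable, BQ, MT); (Cable, FL, GN); (Cable, FL, GN); (Cable, FL, MT); (Cable, FL, MT); (Cable, GN, MT); (Frame, BQ, FL); (Frame, BQ, FL); (Gear, BQ, FL); (Gear, BQ, FL); (Motor, BQ, MT); (Motor, BQ, MT); (Motor, FL, MT); (Motor, FL, MT); (Motor, GN, MT)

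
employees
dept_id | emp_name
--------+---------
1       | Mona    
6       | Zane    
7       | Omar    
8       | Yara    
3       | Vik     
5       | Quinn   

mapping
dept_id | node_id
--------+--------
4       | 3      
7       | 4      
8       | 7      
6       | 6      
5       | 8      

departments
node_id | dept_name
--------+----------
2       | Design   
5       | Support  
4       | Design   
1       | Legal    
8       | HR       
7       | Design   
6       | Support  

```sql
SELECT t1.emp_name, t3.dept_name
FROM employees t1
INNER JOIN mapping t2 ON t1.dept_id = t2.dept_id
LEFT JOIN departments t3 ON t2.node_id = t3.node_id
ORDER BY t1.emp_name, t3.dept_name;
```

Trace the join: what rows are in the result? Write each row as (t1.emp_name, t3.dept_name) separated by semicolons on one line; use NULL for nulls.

(Omar, Design); (Quinn, HR); (Yara, Design); (Zane, Support)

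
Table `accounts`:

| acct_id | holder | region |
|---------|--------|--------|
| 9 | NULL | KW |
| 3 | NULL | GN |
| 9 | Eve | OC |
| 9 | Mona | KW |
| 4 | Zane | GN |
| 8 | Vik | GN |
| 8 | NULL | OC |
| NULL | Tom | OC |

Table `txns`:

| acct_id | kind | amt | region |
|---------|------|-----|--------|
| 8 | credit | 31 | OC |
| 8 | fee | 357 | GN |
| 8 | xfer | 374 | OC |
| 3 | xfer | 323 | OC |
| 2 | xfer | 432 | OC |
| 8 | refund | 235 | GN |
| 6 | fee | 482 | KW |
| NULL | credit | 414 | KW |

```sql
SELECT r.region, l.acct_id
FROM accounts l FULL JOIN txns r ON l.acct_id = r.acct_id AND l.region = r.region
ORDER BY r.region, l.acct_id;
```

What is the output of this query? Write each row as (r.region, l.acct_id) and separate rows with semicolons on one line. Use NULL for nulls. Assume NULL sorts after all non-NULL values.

(GN, 8); (GN, 8); (KW, NULL); (KW, NULL); (OC, 8); (OC, 8); (OC, NULL); (OC, NULL); (NULL, 3); (NULL, 4); (NULL, 9); (NULL, 9); (NULL, 9); (NULL, NULL)

FULL OUTER JOIN keeps every row from both sides; unmatched rows get NULL for the other side's columns.
Matching on l.acct_id = r.acct_id AND l.region = r.region. A NULL in a compared column never satisfies the condition.
Matched pairs: 4; unmatched l rows kept: 6; unmatched r rows kept: 4.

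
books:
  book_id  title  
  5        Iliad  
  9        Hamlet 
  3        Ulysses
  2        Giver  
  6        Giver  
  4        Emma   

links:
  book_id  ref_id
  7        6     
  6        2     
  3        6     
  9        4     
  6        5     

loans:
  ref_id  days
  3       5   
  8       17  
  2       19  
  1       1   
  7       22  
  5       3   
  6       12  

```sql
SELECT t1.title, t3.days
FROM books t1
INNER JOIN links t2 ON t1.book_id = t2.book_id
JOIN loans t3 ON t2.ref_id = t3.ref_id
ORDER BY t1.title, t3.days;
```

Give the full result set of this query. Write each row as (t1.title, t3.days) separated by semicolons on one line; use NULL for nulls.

(Giver, 3); (Giver, 19); (Ulysses, 12)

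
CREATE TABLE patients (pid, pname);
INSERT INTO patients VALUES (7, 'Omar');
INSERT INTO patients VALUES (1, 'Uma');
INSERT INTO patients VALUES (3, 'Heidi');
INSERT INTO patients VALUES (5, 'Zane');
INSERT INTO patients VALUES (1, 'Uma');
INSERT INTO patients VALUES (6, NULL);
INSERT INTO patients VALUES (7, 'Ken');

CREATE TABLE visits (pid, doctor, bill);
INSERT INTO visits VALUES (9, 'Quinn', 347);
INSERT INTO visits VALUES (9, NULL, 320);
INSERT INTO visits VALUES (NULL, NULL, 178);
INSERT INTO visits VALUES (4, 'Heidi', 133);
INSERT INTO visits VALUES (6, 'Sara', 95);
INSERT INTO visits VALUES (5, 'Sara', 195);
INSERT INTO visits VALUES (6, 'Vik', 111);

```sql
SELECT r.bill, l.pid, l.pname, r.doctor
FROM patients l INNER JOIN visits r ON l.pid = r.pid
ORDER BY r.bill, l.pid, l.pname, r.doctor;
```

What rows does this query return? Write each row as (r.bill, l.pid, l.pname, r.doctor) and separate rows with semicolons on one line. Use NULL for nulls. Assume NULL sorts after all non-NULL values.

INNER JOIN keeps only pairs where the ON condition holds.
Matching on l.pid = r.pid. A NULL in a compared column never satisfies the condition.
- l[0] pid=7 → no match; dropped.
- l[1] pid=1 → no match; dropped.
- l[2] pid=3 → no match; dropped.
- l[3] pid=5 → 1 match(es) in r → 1 row(s).
- l[4] pid=1 → no match; dropped.
- l[5] pid=6 → 2 match(es) in r → 2 row(s).
- l[6] pid=7 → no match; dropped.
After projecting and ordering:
r.bill | l.pid | l.pname | r.doctor
95 | 6 | NULL | Sara
111 | 6 | NULL | Vik
195 | 5 | Zane | Sara

(95, 6, NULL, Sara); (111, 6, NULL, Vik); (195, 5, Zane, Sara)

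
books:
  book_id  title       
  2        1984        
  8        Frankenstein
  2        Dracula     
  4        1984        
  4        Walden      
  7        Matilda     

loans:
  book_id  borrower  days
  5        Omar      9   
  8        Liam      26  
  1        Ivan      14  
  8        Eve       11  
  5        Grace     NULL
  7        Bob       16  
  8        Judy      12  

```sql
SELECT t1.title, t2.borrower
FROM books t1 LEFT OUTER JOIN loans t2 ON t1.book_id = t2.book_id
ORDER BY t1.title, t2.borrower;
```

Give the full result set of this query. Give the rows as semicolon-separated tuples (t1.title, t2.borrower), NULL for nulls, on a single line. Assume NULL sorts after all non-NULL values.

LEFT JOIN keeps every row from `books`; unmatched rows get NULL for `loans`'s columns.
Matching on t1.book_id = t2.book_id.
Matched pairs: 4; unmatched t1 rows kept: 4.

(1984, NULL); (1984, NULL); (Dracula, NULL); (Frankenstein, Eve); (Frankenstein, Judy); (Frankenstein, Liam); (Matilda, Bob); (Walden, NULL)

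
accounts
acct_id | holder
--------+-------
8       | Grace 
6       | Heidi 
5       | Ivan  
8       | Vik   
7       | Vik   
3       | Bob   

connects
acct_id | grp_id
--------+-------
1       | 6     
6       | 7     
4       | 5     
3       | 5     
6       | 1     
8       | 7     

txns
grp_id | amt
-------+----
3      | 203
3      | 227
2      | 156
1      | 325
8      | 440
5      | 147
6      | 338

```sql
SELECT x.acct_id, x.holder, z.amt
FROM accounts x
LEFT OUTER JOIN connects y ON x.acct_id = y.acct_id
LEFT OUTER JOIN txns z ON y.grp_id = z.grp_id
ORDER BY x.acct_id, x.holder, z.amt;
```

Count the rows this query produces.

Step 1 — x LEFT JOIN y on acct_id → 7 row(s).
Then LEFT JOIN `txns z` on grp_id: each of those 7 rows is kept; rows whose y.grp_id has no match in z get NULL for z's columns.
Result: 7 row(s).

7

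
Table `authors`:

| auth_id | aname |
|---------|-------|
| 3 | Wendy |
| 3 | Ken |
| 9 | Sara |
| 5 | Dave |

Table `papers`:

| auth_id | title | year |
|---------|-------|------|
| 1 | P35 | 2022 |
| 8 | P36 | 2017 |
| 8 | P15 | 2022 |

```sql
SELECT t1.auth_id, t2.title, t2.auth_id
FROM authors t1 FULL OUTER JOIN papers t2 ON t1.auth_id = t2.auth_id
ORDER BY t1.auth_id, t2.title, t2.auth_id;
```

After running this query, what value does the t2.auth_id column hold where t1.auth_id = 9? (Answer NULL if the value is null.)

FULL OUTER JOIN keeps every row from both sides; unmatched rows get NULL for the other side's columns.
Matching on t1.auth_id = t2.auth_id.
- t1 (auth_id=3) has no partner → padded with NULL.
- t1 (auth_id=3) has no partner → padded with NULL.
- t1 (auth_id=9) has no partner → padded with NULL.
- t1 (auth_id=5) has no partner → padded with NULL.
- plus 3 unmatched t2 row(s), each kept with NULL t1 columns.

NULL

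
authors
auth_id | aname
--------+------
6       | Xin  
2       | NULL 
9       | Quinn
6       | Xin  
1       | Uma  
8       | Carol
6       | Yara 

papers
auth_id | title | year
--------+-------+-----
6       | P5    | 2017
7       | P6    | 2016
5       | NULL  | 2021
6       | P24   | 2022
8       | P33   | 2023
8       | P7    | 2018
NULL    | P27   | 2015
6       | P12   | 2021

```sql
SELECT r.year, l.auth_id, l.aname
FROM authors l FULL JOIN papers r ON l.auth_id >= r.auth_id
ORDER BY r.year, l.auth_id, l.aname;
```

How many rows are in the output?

FULL OUTER JOIN keeps every row from both sides; unmatched rows get NULL for the other side's columns.
Matching on l.auth_id >= r.auth_id. A NULL in a compared column never satisfies the condition.
- l row (auth_id=6): matches 4 r row(s) → 4 output row(s).
- l row (auth_id=2): no match → kept, r columns NULL.
- l row (auth_id=9): matches 7 r row(s) → 7 output row(s).
- l row (auth_id=6): matches 4 r row(s) → 4 output row(s).
- l row (auth_id=1): no match → kept, r columns NULL.
- l row (auth_id=8): matches 7 r row(s) → 7 output row(s).
- l row (auth_id=6): matches 4 r row(s) → 4 output row(s).
- plus 1 unmatched r row(s), each kept with NULL l columns.
Total: 26 matched + 3 padded = 29 rows.

29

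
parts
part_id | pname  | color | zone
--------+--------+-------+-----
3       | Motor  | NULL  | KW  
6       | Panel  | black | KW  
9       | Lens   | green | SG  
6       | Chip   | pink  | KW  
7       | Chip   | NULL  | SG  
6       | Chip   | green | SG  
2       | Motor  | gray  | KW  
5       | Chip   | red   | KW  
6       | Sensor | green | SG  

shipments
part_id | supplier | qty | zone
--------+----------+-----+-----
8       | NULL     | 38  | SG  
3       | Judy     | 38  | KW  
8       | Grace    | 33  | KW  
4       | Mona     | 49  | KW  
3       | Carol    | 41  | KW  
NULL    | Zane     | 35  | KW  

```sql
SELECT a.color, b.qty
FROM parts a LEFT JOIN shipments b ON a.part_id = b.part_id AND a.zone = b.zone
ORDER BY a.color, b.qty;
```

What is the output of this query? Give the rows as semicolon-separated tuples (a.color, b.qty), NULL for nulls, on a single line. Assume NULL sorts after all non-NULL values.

(black, NULL); (gray, NULL); (green, NULL); (green, NULL); (green, NULL); (pink, NULL); (red, NULL); (NULL, 38); (NULL, 41); (NULL, NULL)

LEFT JOIN keeps every row from `parts`; unmatched rows get NULL for `shipments`'s columns.
Matching on a.part_id = b.part_id AND a.zone = b.zone. A NULL in a compared column never satisfies the condition.
- a[0] part_id=3, zone=KW → 2 match(es) in b → 2 row(s).
- a[1] part_id=6, zone=KW → no match; kept with NULLs on the b side.
- a[2] part_id=9, zone=SG → no match; kept with NULLs on the b side.
- a[3] part_id=6, zone=KW → no match; kept with NULLs on the b side.
- a[4] part_id=7, zone=SG → no match; kept with NULLs on the b side.
- a[5] part_id=6, zone=SG → no match; kept with NULLs on the b side.
- a[6] part_id=2, zone=KW → no match; kept with NULLs on the b side.
- a[7] part_id=5, zone=KW → no match; kept with NULLs on the b side.
- a[8] part_id=6, zone=SG → no match; kept with NULLs on the b side.
After projecting and ordering:
a.color | b.qty
black | NULL
gray | NULL
green | NULL
green | NULL
green | NULL
pink | NULL
red | NULL
NULL | 38
NULL | 41
NULL | NULL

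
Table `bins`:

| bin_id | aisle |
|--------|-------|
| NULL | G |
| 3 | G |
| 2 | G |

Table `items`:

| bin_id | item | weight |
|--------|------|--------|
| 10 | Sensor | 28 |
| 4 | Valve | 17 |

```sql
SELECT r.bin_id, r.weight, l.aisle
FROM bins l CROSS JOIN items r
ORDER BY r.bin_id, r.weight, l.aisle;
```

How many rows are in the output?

6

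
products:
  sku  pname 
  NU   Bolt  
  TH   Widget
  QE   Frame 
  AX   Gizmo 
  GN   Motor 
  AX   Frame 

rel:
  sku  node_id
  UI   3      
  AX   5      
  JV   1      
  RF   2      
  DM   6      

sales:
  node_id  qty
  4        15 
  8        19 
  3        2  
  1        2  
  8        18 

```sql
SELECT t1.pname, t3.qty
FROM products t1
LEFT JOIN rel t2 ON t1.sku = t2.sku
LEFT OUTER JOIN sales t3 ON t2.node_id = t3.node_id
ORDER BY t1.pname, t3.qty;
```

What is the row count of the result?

Joins associate left-to-right: products LEFT JOIN rel on sku gives 6 intermediate row(s).
Then LEFT JOIN `sales t3` on node_id: each of those 6 rows is kept; rows whose t2.node_id has no match in t3 get NULL for t3's columns.
Result: 6 row(s).

6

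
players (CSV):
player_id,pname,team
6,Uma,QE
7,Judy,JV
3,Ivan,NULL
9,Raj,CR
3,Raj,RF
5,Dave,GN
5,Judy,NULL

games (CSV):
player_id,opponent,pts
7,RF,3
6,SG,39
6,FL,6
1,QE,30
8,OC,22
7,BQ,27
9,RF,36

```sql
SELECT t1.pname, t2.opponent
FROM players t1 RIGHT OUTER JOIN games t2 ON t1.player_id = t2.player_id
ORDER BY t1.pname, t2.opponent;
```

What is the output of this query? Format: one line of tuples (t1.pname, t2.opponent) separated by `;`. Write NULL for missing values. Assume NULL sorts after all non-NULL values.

RIGHT JOIN keeps every row from `games`; unmatched rows get NULL for `players`'s columns.
Matching on t1.player_id = t2.player_id.
- t1 (player_id=6) pairs with 2 row(s) of t2.
- t1 (player_id=7) pairs with 2 row(s) of t2.
- t1 (player_id=3) has no partner in t2.
- t1 (player_id=9) pairs with 1 row(s) of t2.
- t1 (player_id=3) has no partner in t2.
- t1 (player_id=5) has no partner in t2.
- t1 (player_id=5) has no partner in t2.
- 2 row(s) from t2 found no t1 partner → padded with NULL.
After projecting and ordering:
t1.pname | t2.opponent
Judy | BQ
Judy | RF
Raj | RF
Uma | FL
Uma | SG
NULL | OC
NULL | QE

(Judy, BQ); (Judy, RF); (Raj, RF); (Uma, FL); (Uma, SG); (NULL, OC); (NULL, QE)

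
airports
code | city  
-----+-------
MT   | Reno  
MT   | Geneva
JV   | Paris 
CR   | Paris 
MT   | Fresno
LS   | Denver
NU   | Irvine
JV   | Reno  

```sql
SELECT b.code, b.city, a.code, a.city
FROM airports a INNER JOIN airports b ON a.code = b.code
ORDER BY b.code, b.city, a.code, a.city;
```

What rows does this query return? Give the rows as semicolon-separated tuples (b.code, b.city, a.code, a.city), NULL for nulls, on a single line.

(CR, Paris, CR, Paris); (JV, Paris, JV, Paris); (JV, Paris, JV, Reno); (JV, Reno, JV, Paris); (JV, Reno, JV, Reno); (LS, Denver, LS, Denver); (MT, Fresno, MT, Fresno); (MT, Fresno, MT, Geneva); (MT, Fresno, MT, Reno); (MT, Geneva, MT, Fresno); (MT, Geneva, MT, Geneva); (MT, Geneva, MT, Reno); (MT, Reno, MT, Fresno); (MT, Reno, MT, Geneva); (MT, Reno, MT, Reno); (NU, Irvine, NU, Irvine)

INNER JOIN keeps only pairs where the ON condition holds.
Matching on a.code = b.code.
- code=MT: 3 matching b row(s), so 3 row(s) emitted.
- code=MT: 3 matching b row(s), so 3 row(s) emitted.
- code=JV: 2 matching b row(s), so 2 row(s) emitted.
- code=CR: 1 matching b row(s), so 1 row(s) emitted.
- code=MT: 3 matching b row(s), so 3 row(s) emitted.
- code=LS: 1 matching b row(s), so 1 row(s) emitted.
- code=NU: 1 matching b row(s), so 1 row(s) emitted.
- code=JV: 2 matching b row(s), so 2 row(s) emitted.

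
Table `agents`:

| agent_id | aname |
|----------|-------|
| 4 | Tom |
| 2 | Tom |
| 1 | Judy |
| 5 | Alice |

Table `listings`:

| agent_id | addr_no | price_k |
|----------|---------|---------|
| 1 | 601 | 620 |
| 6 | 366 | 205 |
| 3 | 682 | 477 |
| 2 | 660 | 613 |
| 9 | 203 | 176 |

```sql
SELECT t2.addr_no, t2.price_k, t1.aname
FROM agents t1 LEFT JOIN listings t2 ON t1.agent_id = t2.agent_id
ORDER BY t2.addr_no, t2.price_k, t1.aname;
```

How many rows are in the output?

4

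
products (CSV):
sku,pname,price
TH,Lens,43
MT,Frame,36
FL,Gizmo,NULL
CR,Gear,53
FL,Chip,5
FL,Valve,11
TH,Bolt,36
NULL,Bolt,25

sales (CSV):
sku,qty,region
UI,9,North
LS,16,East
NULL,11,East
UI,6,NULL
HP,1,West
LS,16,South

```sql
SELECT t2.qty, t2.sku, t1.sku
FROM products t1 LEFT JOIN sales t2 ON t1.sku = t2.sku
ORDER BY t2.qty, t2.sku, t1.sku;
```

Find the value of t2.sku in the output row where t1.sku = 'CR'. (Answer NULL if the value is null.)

NULL

LEFT JOIN keeps every row from `products`; unmatched rows get NULL for `sales`'s columns.
Matching on t1.sku = t2.sku. A NULL in a compared column never satisfies the condition.
Matched pairs: 0; unmatched t1 rows kept: 8.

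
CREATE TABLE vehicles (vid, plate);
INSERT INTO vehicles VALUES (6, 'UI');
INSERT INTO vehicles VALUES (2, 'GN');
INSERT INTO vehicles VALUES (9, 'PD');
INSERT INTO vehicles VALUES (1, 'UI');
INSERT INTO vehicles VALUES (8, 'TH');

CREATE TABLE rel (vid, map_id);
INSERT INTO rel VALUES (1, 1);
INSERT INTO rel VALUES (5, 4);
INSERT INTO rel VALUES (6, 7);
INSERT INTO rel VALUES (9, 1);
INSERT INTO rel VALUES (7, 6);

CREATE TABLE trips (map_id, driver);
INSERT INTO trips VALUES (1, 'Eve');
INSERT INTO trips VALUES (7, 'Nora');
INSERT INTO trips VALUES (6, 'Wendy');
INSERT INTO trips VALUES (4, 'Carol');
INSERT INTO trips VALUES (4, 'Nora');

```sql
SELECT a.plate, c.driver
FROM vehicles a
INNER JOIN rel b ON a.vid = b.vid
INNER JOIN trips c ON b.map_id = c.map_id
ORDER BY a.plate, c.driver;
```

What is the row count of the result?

3

Joins associate left-to-right: vehicles INNER JOIN rel on vid gives 3 intermediate row(s).
Then INNER JOIN `trips c` on map_id: keep only rows whose b.map_id appears in c.
Result: 3 row(s).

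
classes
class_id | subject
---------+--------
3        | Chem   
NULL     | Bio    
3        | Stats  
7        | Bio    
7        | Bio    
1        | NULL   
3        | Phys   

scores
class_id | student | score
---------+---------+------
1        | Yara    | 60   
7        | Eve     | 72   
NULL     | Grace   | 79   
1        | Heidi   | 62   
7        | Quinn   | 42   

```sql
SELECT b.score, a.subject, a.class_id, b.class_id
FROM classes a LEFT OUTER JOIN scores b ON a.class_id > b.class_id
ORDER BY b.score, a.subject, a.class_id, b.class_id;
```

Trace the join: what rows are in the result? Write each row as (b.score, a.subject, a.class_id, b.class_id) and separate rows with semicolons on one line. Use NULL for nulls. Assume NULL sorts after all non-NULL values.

LEFT JOIN keeps every row from `classes`; unmatched rows get NULL for `scores`'s columns.
Matching on a.class_id > b.class_id. A NULL in a compared column never satisfies the condition.
- class_id=3: 2 matching b row(s), so 2 row(s) emitted.
- class_id=NULL: no b row matches, row kept with b columns NULL.
- class_id=3: 2 matching b row(s), so 2 row(s) emitted.
- class_id=7: 2 matching b row(s), so 2 row(s) emitted.
- class_id=7: 2 matching b row(s), so 2 row(s) emitted.
- class_id=1: no b row matches, row kept with b columns NULL.
- class_id=3: 2 matching b row(s), so 2 row(s) emitted.

(60, Bio, 7, 1); (60, Bio, 7, 1); (60, Chem, 3, 1); (60, Phys, 3, 1); (60, Stats, 3, 1); (62, Bio, 7, 1); (62, Bio, 7, 1); (62, Chem, 3, 1); (62, Phys, 3, 1); (62, Stats, 3, 1); (NULL, Bio, NULL, NULL); (NULL, NULL, 1, NULL)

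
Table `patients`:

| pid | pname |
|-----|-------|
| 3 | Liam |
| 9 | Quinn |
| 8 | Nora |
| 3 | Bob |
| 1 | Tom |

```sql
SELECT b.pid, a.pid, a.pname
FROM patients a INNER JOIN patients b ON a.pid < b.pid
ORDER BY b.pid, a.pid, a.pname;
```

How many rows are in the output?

9

INNER JOIN keeps only pairs where the ON condition holds.
Matching on a.pid < b.pid.
Matched pairs: 9.
Total: 9 rows.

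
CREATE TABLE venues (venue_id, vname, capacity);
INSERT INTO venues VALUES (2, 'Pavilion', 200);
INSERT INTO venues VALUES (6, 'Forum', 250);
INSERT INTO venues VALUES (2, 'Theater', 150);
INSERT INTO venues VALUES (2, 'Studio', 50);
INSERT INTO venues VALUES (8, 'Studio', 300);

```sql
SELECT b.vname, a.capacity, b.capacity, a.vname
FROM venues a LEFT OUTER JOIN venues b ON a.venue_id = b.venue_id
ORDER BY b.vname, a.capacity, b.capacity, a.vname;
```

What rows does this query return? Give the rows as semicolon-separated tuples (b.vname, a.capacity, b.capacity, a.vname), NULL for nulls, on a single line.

LEFT JOIN keeps every row from `venues a`; unmatched rows get NULL for `venues b`'s columns.
Matching on a.venue_id = b.venue_id.
- a (venue_id=2) pairs with 3 row(s) of b.
- a (venue_id=6) pairs with 1 row(s) of b.
- a (venue_id=2) pairs with 3 row(s) of b.
- a (venue_id=2) pairs with 3 row(s) of b.
- a (venue_id=8) pairs with 1 row(s) of b.

(Forum, 250, 250, Forum); (Pavilion, 50, 200, Studio); (Pavilion, 150, 200, Theater); (Pavilion, 200, 200, Pavilion); (Studio, 50, 50, Studio); (Studio, 150, 50, Theater); (Studio, 200, 50, Pavilion); (Studio, 300, 300, Studio); (Theater, 50, 150, Studio); (Theater, 150, 150, Theater); (Theater, 200, 150, Pavilion)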